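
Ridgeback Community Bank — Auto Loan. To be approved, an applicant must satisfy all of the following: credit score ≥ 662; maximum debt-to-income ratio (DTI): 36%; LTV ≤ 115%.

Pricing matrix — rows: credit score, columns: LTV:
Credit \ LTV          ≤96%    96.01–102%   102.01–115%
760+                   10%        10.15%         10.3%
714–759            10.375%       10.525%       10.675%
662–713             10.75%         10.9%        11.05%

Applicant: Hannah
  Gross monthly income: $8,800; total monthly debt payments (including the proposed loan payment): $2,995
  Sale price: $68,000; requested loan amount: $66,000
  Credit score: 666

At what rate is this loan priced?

Credit score 666 ≥ 662; DTI = 2,995/8,800 = 34% ≤ 36%
LTV = 66,000/68,000 = 97.1% ≤ 115%
Credit 666 → row 662–713; LTV 97.1% → column 96.01–102%. Grid cell → 10.9%.

10.9%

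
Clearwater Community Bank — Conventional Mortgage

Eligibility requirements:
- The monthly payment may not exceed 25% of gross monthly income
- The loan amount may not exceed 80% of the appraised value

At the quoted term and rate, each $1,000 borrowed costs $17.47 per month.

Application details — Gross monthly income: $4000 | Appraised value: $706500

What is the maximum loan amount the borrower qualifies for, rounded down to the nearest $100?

Payment cap: 25% × $4,000 = $1,000/month.
At $17.47 per $1,000, that supports 1,000/17.47 × 1,000 ≈ $57,240 → $57,200.
LTV cap: 80% × $706,500 = $565,200 → $565,200.
Binding constraint: payment-to-income.

$57,200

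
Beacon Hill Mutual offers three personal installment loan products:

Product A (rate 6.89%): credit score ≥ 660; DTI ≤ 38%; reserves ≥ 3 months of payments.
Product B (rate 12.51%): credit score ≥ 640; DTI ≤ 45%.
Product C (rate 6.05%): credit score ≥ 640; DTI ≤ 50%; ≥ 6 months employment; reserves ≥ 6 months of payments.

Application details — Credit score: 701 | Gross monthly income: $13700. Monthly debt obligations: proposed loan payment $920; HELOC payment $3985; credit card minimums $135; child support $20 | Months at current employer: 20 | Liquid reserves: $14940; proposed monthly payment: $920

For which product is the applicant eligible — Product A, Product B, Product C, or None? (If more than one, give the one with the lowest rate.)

Total debts = (920 + 3,985 + 135 + 20) = 5,060; DTI = 5,060/13,700 = 36.9%.
Reserves = 14,940/920 = 16.2 months.
Product A: score 701 ≥ 660; DTI 36.9% ≤ 38%; reserves 16.2 ≥ 3 mo → qualifies.
Product B: score 701 ≥ 640; DTI 36.9% ≤ 45% → qualifies.
Product C: score 701 ≥ 640; DTI 36.9% ≤ 50%; employment 20 ≥ 6 mo; reserves 16.2 ≥ 6 mo → qualifies.
Qualifying: Product A, Product B, Product C. Lowest rate is 6.05% → Product C.

Product C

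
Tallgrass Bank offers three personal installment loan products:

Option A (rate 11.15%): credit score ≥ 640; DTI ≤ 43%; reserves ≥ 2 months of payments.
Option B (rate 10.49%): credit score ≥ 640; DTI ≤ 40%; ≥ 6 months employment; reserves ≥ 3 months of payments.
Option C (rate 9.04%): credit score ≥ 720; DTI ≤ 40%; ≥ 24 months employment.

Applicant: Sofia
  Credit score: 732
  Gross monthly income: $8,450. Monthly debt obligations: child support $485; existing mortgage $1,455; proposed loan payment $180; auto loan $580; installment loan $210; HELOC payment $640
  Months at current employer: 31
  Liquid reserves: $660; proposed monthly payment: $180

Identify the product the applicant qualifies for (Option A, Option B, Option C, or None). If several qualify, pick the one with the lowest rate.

Option A

Total debts = (485 + 1,455 + 180 + 580 + 210 + 640) = 3,550; DTI = 3,550/8,450 = 42%.
Reserves = 660/180 = 3.7 months.
Option A: score 732 ≥ 640; DTI 42% ≤ 43%; reserves 3.7 ≥ 2 mo → qualifies.
Option B: score 732 ≥ 640; DTI 42% > 40%; employment 31 ≥ 6 mo; reserves 3.7 ≥ 3 mo → does not qualify.
Option C: score 732 ≥ 720; DTI 42% > 40%; employment 31 ≥ 24 mo → does not qualify.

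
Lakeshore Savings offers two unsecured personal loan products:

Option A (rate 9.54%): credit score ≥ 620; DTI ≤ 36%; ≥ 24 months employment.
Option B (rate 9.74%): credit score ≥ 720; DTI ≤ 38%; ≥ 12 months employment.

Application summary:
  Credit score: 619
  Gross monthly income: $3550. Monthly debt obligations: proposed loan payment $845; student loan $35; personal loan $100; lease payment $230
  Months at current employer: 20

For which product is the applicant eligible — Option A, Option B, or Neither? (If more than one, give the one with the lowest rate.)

Total debts = (845 + 35 + 100 + 230) = 1,210; DTI = 1,210/3,550 = 34.1%.
Option A: score 619 < 620; DTI 34.1% ≤ 36%; employment 20 < 24 mo → does not qualify.
Option B: score 619 < 720; DTI 34.1% ≤ 38%; employment 20 ≥ 12 mo → does not qualify.

Neither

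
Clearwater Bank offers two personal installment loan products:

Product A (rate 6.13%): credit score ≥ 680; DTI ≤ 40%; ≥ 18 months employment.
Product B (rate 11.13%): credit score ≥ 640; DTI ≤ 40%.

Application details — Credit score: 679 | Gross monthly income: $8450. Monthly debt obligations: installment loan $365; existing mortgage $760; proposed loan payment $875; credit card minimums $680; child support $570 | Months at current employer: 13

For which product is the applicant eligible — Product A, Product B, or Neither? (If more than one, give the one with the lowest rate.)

Total debts = (365 + 760 + 875 + 680 + 570) = 3,250; DTI = 3,250/8,450 = 38.5%.
Product A: score 679 < 680; DTI 38.5% ≤ 40%; employment 13 < 18 mo → does not qualify.
Product B: score 679 ≥ 640; DTI 38.5% ≤ 40% → qualifies.

Product B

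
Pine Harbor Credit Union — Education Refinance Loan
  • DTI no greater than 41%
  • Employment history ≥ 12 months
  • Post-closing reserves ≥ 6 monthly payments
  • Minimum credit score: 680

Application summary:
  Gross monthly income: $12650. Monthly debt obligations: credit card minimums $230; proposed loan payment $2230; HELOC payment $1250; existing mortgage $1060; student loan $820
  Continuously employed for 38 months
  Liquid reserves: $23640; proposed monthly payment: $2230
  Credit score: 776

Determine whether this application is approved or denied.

Total monthly debts = (230 + 2,230 + 1,250 + 1,060 + 820) = 5,590. DTI: 5,590 ÷ 12,650 = 44.2%, exceeds the 41% cap
Employment 38 ≥ 12 months
Liquid reserves cover 23,640/2,230 = 10.6 months — ≥ 6 required
Credit score 776 ≥ 680 (meets)
Fails on DTI.

Denied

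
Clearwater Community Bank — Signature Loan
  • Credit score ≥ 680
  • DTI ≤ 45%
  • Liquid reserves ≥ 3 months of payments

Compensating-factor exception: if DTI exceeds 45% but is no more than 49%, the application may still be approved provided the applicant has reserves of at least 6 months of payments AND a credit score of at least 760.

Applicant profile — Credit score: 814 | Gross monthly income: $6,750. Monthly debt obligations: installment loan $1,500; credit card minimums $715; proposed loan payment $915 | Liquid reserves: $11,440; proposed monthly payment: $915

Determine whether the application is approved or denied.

Approved

Credit score 814 ≥ 680 (meets base)
Total debts = (1,500 + 715 + 915) = 3,130. DTI: 3,130 ÷ 6,750 = 46.4%, over the 45% base limit.
Reserves: 11,440 ÷ 915 = 12.5 months (meets 3-month minimum)
46.4% falls in the override range (45%–49%), so the compensating-factor test applies.
Reserves 12.5 ≥ 6 months; credit score 814 ≥ 760.
Both compensating conditions met → exception applies.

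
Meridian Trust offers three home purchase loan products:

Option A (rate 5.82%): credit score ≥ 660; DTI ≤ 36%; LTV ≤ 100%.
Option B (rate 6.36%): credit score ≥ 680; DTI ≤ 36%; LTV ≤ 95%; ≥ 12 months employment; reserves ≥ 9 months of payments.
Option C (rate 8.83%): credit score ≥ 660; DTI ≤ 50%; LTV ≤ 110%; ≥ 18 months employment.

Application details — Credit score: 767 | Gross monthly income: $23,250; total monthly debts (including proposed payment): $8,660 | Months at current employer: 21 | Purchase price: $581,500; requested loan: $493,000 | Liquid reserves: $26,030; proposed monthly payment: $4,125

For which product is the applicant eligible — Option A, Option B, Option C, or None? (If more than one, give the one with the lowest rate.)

DTI = 8,660/23,250 = 37.2%.
LTV = 493,000/581,500 = 84.8%.
Reserves = 26,030/4,125 = 6.3 months.
Option A: score 767 ≥ 660; DTI 37.2% > 36%; LTV 84.8% ≤ 100% → does not qualify.
Option B: score 767 ≥ 680; DTI 37.2% > 36%; LTV 84.8% ≤ 95%; employment 21 ≥ 12 mo; reserves 6.3 < 9 mo → does not qualify.
Option C: score 767 ≥ 660; DTI 37.2% ≤ 50%; LTV 84.8% ≤ 110%; employment 21 ≥ 18 mo → qualifies.

Option C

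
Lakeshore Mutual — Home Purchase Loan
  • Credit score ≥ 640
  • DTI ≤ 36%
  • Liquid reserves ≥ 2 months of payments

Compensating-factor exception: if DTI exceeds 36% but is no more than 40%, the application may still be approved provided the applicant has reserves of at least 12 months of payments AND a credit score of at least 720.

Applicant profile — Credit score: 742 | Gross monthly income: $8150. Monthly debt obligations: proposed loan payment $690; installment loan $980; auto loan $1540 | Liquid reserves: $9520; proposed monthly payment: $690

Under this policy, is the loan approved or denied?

Credit score 742 ≥ 640 (meets base)
Total debts = (690 + 980 + 1,540) = 3,210. DTI = 3,210/8,150 = 39.4% > 36% — standard DTI limit exceeded.
Liquid reserves cover 9,520/690 = 13.8 months — ≥ 2 required
DTI 39.4% is within the 36%–40% exception band; checking compensating factors.
Override check — reserves: 13.8 mo (ok); score: 742 (ok).
Both compensating conditions met → exception applies.

Approved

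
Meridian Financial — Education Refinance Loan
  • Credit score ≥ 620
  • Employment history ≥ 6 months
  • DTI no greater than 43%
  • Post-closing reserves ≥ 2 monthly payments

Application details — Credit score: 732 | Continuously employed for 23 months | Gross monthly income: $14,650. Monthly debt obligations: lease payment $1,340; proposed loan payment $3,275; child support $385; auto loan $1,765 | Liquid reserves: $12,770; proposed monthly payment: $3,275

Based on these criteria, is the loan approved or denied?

Credit score 732 ≥ 620 (meets)
Employment 23 ≥ 6 months
Total monthly debts = (1,340 + 3,275 + 385 + 1,765) = 6,765. Debt-to-income = 6,765/14,650 = 46.2% — over 43% limit
Liquid reserves cover 12,770/3,275 = 3.9 months — ≥ 2 required
Fails on DTI.

Denied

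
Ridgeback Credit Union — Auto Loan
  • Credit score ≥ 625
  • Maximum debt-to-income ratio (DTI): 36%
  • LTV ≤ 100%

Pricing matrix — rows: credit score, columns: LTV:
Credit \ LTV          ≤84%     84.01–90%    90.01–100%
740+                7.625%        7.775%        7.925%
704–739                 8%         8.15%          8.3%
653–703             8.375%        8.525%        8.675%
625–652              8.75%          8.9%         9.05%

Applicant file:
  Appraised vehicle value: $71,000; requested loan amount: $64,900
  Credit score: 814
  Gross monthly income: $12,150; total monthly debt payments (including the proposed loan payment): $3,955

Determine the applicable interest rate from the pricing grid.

7.925%

Credit score 814 ≥ 625; DTI = 3,955/12,150 = 32.6% ≤ 36%
LTV: 64,900 ÷ 71,000 = 91.4%, within 100% cap
Row: 814 falls in 740+. Column: 91.4% falls in 90.01–100%. Rate = 7.925%.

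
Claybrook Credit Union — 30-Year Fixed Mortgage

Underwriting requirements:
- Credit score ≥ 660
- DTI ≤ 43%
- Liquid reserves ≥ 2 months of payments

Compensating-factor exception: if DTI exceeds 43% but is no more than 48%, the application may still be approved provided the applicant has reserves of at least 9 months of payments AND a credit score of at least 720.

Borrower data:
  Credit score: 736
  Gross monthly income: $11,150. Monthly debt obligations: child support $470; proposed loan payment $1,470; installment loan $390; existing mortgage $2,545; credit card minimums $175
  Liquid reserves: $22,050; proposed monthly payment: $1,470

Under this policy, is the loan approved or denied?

Approved

Credit score 736 ≥ 660 (meets base)
Total debts = (470 + 1,470 + 390 + 2,545 + 175) = 5,050. DTI = 5,050/11,150 = 45.3% > 43% — standard DTI limit exceeded.
Liquid reserves cover 22,050/1,470 = 15.0 months — ≥ 2 required
45.3% falls in the override range (43%–48%), so the compensating-factor test applies.
Override check — reserves: 15.0 mo (ok); score: 736 (ok).
Both compensating conditions met → exception applies.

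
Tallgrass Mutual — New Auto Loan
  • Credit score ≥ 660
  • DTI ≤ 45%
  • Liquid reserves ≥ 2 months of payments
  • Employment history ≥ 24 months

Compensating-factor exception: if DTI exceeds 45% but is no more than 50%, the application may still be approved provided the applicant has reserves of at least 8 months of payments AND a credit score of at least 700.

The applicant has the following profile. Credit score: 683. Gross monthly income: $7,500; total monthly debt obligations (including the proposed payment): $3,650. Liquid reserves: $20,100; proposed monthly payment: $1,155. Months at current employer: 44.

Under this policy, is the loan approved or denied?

Credit score 683 ≥ 660 (meets base)
DTI: 3,650 ÷ 7,500 = 48.7%, over the 45% base limit.
Reserves: 20,100 ÷ 1,155 = 17.4 months (meets 2-month minimum)
Employment 44 ≥ 24 months
DTI 48.7% is within the 45%–50% exception band; checking compensating factors.
Override check — reserves: 17.4 mo (ok); score: 683 (below 700).
Override conditions not both satisfied; exception does not apply.

Denied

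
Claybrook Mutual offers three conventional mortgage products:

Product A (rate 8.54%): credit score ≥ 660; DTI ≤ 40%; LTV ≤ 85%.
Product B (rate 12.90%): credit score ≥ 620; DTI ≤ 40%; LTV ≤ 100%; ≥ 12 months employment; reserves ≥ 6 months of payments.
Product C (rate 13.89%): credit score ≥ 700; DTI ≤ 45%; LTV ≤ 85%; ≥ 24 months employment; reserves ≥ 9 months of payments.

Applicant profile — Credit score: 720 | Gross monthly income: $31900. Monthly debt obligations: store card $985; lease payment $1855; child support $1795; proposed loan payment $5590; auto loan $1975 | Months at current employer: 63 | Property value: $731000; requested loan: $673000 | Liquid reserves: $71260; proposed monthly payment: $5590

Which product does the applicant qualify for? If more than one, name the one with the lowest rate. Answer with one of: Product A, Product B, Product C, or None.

Product B

Total debts = (985 + 1,855 + 1,795 + 5,590 + 1,975) = 12,200; DTI = 12,200/31,900 = 38.2%.
LTV = 673,000/731,000 = 92.1%.
Reserves = 71,260/5,590 = 12.7 months.
Product A: score 720 ≥ 660; DTI 38.2% ≤ 40%; LTV 92.1% > 85% → does not qualify.
Product B: score 720 ≥ 620; DTI 38.2% ≤ 40%; LTV 92.1% ≤ 100%; employment 63 ≥ 12 mo; reserves 12.7 ≥ 6 mo → qualifies.
Product C: score 720 ≥ 700; DTI 38.2% ≤ 45%; LTV 92.1% > 85%; employment 63 ≥ 24 mo; reserves 12.7 ≥ 9 mo → does not qualify.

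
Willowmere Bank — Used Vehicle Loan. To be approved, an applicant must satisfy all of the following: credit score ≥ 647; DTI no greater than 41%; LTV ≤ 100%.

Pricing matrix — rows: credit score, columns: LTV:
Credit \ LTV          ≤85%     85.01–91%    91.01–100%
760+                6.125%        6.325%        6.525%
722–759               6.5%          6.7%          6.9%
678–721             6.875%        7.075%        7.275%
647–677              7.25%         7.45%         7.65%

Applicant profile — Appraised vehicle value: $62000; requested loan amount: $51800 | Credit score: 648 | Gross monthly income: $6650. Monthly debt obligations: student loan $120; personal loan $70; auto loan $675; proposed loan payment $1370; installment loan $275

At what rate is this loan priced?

7.25%

Credit score 648 ≥ 647; Total monthly debts = (120 + 70 + 675 + 1,370 + 275) = 2,510. DTI: 2,510 ÷ 6,650 = 37.7%, within the 41% cap
LTV: 51,800 ÷ 62,000 = 83.5%, within 100% cap
Score 648 is in the 647–677 band; LTV 83.5% is in the ≤85% band → 7.25%.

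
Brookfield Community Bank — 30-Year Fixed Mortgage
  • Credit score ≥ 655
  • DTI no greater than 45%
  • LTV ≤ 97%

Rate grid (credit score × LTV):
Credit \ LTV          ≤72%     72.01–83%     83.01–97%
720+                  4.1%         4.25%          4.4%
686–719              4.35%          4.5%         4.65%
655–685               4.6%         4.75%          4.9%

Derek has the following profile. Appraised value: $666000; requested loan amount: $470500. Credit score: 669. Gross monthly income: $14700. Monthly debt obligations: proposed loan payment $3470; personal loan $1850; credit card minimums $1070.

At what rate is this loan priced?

4.6%

Credit score 669 ≥ 655; Total monthly debts = (3,470 + 1,850 + 1,070) = 6,390. Debt-to-income = 6,390/14,700 = 43.5% — meets 45% limit
Loan-to-value = 470,500/666,000 = 70.6% — pass (97% max)
Score 669 is in the 655–685 band; LTV 70.6% is in the ≤72% band → 4.6%.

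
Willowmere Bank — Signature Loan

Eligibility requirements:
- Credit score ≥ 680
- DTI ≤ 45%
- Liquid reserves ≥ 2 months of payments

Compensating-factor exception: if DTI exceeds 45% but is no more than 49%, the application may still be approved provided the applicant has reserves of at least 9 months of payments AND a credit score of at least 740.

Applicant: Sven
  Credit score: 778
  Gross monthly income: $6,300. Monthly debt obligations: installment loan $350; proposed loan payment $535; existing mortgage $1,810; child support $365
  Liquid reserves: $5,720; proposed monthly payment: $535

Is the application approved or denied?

Credit score 778 ≥ 680 (meets base)
Total debts = (350 + 535 + 1,810 + 365) = 3,060. DTI = 3,060/6,300 = 48.6% > 45% — standard DTI limit exceeded.
Reserves: 5,720 ÷ 535 = 10.7 months (meets 2-month minimum)
DTI 48.6% is within the 45%–49% exception band; checking compensating factors.
Reserves 10.7 ≥ 9 months; credit score 778 ≥ 740.
Both override conditions satisfied; DTI exception granted.

Approved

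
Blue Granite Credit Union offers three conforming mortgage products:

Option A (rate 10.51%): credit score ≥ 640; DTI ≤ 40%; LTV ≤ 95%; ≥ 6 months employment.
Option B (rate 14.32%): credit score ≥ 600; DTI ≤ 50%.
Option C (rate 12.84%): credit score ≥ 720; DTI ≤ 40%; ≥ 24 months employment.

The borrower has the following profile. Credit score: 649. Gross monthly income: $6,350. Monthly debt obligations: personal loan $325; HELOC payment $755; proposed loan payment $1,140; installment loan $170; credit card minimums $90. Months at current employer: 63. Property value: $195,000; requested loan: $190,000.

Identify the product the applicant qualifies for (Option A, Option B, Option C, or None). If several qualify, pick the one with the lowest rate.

Total debts = (325 + 755 + 1,140 + 170 + 90) = 2,480; DTI = 2,480/6,350 = 39.1%.
LTV = 190,000/195,000 = 97.4%.
Option A: score 649 ≥ 640; DTI 39.1% ≤ 40%; LTV 97.4% > 95%; employment 63 ≥ 6 mo → does not qualify.
Option B: score 649 ≥ 600; DTI 39.1% ≤ 50% → qualifies.
Option C: score 649 < 720; DTI 39.1% ≤ 40%; employment 63 ≥ 24 mo → does not qualify.

Option B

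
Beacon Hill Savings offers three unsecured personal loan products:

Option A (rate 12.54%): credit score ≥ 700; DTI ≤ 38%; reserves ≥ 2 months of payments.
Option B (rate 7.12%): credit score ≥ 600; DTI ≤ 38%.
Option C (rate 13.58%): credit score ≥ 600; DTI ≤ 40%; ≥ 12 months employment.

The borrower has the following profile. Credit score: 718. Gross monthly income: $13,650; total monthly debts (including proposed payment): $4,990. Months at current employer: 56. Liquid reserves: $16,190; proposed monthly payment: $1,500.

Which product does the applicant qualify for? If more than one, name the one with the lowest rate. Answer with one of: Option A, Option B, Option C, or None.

Option B

DTI = 4,990/13,650 = 36.6%.
Reserves = 16,190/1,500 = 10.8 months.
Option A: score 718 ≥ 700; DTI 36.6% ≤ 38%; reserves 10.8 ≥ 2 mo → qualifies.
Option B: score 718 ≥ 600; DTI 36.6% ≤ 38% → qualifies.
Option C: score 718 ≥ 600; DTI 36.6% ≤ 40%; employment 56 ≥ 12 mo → qualifies.
Qualifying: Option A, Option B, Option C. Lowest rate is 7.12% → Option B.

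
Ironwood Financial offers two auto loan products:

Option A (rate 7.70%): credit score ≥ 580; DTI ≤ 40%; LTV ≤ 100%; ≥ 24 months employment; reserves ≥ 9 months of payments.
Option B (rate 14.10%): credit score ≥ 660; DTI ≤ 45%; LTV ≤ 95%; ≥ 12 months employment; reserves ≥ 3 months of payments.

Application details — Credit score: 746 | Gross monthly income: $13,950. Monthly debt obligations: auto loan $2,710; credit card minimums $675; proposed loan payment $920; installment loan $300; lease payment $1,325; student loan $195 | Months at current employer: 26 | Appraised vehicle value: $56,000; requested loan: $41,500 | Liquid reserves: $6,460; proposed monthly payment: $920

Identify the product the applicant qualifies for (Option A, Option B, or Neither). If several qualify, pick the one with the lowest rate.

Total debts = (2,710 + 675 + 920 + 300 + 1,325 + 195) = 6,125; DTI = 6,125/13,950 = 43.9%.
LTV = 41,500/56,000 = 74.1%.
Reserves = 6,460/920 = 7.0 months.
Option A: score 746 ≥ 580; DTI 43.9% > 40%; LTV 74.1% ≤ 100%; employment 26 ≥ 24 mo; reserves 7.0 < 9 mo → does not qualify.
Option B: score 746 ≥ 660; DTI 43.9% ≤ 45%; LTV 74.1% ≤ 95%; employment 26 ≥ 12 mo; reserves 7.0 ≥ 3 mo → qualifies.

Option B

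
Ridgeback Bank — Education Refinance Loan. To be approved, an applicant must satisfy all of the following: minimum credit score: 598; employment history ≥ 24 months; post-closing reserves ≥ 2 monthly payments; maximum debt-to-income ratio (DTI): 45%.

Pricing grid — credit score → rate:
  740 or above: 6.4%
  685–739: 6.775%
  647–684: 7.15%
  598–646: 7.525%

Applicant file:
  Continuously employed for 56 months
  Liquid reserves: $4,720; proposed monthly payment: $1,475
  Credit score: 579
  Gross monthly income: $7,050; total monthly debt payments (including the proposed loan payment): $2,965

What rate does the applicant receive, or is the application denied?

Denied

Credit score 579 < 598 (below minimum)
Employment 56 ≥ 24 months
Liquid reserves cover 4,720/1,475 = 3.2 months — ≥ 2 required
DTI: 2,965 ÷ 7,050 = 42.1%, within the 45% cap
Not all requirements met → denied.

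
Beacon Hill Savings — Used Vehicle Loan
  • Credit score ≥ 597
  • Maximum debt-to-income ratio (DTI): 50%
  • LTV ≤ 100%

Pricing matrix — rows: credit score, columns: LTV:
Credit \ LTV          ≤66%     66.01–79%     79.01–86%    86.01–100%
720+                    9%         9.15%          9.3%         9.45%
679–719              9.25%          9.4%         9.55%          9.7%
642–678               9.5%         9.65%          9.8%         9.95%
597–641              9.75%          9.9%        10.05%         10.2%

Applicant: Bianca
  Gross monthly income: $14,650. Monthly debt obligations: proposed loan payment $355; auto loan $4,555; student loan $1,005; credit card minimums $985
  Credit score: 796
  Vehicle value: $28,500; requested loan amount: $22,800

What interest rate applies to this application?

9.3%

Credit score 796 ≥ 597; Total monthly debts = (355 + 4,555 + 1,005 + 985) = 6,900. DTI: 6,900 ÷ 14,650 = 47.1%, within the 50% cap
Loan-to-value = 22,800/28,500 = 80% — pass (100% max)
Score 796 is in the 720+ band; LTV 80% is in the 79.01–86% band → 9.3%.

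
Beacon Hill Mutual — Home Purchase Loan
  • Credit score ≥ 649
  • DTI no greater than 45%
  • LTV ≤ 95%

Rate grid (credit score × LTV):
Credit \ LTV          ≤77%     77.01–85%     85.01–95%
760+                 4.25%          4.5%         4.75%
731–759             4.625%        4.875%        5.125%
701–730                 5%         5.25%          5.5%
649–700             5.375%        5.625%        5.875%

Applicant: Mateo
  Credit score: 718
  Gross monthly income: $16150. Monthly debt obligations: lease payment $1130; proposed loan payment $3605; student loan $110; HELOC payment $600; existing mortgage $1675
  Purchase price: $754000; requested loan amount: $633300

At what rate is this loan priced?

Credit score 718 ≥ 649; Total monthly debts = (1,130 + 3,605 + 110 + 600 + 1,675) = 7,120. DTI: 7,120 ÷ 16,150 = 44.1%, within the 45% cap
LTV: 633,300 ÷ 754,000 = 84%, within 95% cap
Score 718 is in the 701–730 band; LTV 84% is in the 77.01–85% band → 5.25%.

5.25%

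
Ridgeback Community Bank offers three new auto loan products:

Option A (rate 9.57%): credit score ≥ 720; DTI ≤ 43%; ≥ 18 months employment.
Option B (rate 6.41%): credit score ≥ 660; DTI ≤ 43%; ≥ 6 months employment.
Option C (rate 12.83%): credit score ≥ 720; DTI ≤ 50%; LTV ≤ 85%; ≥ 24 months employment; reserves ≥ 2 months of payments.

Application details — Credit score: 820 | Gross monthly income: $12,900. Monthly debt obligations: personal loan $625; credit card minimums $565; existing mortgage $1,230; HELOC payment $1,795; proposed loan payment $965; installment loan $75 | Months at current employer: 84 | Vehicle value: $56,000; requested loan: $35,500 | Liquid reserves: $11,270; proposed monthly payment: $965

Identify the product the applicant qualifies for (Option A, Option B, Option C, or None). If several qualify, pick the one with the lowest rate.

Option B

Total debts = (625 + 565 + 1,230 + 1,795 + 965 + 75) = 5,255; DTI = 5,255/12,900 = 40.7%.
LTV = 35,500/56,000 = 63.4%.
Reserves = 11,270/965 = 11.7 months.
Option A: score 820 ≥ 720; DTI 40.7% ≤ 43%; employment 84 ≥ 18 mo → qualifies.
Option B: score 820 ≥ 660; DTI 40.7% ≤ 43%; employment 84 ≥ 6 mo → qualifies.
Option C: score 820 ≥ 720; DTI 40.7% ≤ 50%; LTV 63.4% ≤ 85%; employment 84 ≥ 24 mo; reserves 11.7 ≥ 2 mo → qualifies.
Qualifying: Option A, Option B, Option C. Lowest rate is 6.41% → Option B.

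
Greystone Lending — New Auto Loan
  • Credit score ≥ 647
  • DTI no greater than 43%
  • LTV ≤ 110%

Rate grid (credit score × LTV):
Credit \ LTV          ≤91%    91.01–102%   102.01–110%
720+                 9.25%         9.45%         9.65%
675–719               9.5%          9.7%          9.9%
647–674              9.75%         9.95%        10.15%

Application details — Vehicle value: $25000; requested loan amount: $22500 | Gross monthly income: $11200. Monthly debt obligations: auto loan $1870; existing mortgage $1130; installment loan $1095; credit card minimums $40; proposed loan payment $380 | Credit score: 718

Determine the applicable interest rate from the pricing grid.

9.5%

Credit score 718 ≥ 647; Total monthly debts = (1,870 + 1,130 + 1,095 + 40 + 380) = 4,515. DTI = 4,515/11,200 = 40.3% ≤ 43%
Loan-to-value = 22,500/25,000 = 90% — pass (110% max)
Credit 718 → row 675–719; LTV 90% → column ≤91%. Grid cell → 9.5%.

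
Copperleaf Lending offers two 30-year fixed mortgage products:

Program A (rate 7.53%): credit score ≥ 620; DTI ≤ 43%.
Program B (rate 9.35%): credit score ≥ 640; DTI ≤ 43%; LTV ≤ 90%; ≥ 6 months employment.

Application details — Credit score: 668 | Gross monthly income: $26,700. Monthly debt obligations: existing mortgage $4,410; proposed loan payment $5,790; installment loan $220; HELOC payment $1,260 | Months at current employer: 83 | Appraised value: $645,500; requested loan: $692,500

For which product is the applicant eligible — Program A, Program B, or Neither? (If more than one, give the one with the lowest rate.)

Neither

Total debts = (4,410 + 5,790 + 220 + 1,260) = 11,680; DTI = 11,680/26,700 = 43.7%.
LTV = 692,500/645,500 = 107.3%.
Program A: score 668 ≥ 620; DTI 43.7% > 43% → does not qualify.
Program B: score 668 ≥ 640; DTI 43.7% > 43%; LTV 107.3% > 90%; employment 83 ≥ 6 mo → does not qualify.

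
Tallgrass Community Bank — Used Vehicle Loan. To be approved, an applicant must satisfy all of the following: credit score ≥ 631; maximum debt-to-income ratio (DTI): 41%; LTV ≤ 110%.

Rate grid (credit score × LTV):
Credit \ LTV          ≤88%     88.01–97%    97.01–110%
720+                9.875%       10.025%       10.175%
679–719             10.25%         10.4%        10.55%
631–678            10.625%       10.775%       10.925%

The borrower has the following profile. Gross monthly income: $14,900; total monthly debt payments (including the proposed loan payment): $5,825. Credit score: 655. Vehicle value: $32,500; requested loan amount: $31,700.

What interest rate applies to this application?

10.925%

Credit score 655 ≥ 631; DTI: 5,825 ÷ 14,900 = 39.1%, within the 41% cap
LTV = 31,700/32,500 = 97.5% ≤ 110%
Row: 655 falls in 631–678. Column: 97.5% falls in 97.01–110%. Rate = 10.925%.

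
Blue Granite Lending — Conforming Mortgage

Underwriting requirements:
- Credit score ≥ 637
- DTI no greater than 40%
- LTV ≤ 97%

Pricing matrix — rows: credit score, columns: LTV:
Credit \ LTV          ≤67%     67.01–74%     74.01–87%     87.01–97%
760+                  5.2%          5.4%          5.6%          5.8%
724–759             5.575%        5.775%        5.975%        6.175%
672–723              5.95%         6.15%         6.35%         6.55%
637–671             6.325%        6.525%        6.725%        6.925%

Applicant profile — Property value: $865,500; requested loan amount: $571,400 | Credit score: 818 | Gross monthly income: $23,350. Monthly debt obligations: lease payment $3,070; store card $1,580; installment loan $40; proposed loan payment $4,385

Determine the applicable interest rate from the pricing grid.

Credit score 818 ≥ 637; Total monthly debts = (3,070 + 1,580 + 40 + 4,385) = 9,075. Debt-to-income = 9,075/23,350 = 38.9% — meets 40% limit
LTV: 571,400 ÷ 865,500 = 66%, within 97% cap
Credit 818 → row 760+; LTV 66% → column ≤67%. Grid cell → 5.2%.

5.2%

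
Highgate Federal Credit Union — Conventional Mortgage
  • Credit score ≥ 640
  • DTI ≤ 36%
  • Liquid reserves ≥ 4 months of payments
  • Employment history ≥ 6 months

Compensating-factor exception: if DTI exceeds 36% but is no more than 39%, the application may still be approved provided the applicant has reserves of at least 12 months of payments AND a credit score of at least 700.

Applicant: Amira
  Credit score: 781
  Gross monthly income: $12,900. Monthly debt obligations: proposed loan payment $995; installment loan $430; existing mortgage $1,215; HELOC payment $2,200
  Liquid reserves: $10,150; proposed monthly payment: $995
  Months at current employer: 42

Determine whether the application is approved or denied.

Credit score 781 ≥ 640 (meets base)
Total debts = (995 + 430 + 1,215 + 2,200) = 4,840. DTI: 4,840 ÷ 12,900 = 37.5%, over the 36% base limit.
Reserves: 10,150 ÷ 995 = 10.2 months (meets 4-month minimum)
Employment 42 ≥ 6 months
DTI 37.5% is within the 36%–39% exception band; checking compensating factors.
Reserves 10.2 < 12 months; credit score 781 ≥ 700.
Override conditions not both satisfied; exception does not apply.

Denied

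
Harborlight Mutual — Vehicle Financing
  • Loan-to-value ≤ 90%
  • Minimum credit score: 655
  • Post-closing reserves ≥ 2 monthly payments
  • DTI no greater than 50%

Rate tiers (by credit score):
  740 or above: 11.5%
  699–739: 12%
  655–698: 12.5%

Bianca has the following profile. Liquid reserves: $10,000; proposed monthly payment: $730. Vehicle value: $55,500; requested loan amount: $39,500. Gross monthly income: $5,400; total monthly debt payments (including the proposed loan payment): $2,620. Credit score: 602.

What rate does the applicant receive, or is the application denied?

Credit score 602 < 655 (below minimum)
Reserves = 10,000/730 = 13.7 months ≥ 2
DTI: 2,620 ÷ 5,400 = 48.5%, within the 50% cap
Loan-to-value = 39,500/55,500 = 71.2% — pass (90% max)
Not all requirements met → denied.

Denied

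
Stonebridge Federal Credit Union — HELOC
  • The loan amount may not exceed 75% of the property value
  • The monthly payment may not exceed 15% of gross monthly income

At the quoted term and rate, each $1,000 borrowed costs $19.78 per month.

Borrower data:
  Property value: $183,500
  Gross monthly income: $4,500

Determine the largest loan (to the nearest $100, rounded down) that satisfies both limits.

$34,100

Payment cap: 15% × $4,500 = $675/month.
At $19.78 per $1,000, that supports 675/19.78 × 1,000 ≈ $34,125 → $34,100.
LTV cap: 75% × $183,500 = $137,625 → $137,600.
Binding constraint: payment-to-income.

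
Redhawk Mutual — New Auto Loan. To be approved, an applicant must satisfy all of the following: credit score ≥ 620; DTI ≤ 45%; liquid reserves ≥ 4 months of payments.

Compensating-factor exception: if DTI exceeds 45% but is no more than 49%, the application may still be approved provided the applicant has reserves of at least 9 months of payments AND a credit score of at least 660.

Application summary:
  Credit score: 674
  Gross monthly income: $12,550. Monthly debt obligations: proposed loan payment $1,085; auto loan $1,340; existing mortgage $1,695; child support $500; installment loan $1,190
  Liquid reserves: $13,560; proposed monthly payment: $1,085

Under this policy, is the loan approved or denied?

Approved

Credit score 674 ≥ 620 (meets base)
Total debts = (1,085 + 1,340 + 1,695 + 500 + 1,190) = 5,810. DTI: 5,810 ÷ 12,550 = 46.3%, over the 45% base limit.
Reserves: 13,560 ÷ 1,085 = 12.5 months (meets 4-month minimum)
46.3% falls in the override range (45%–49%), so the compensating-factor test applies.
Override check — reserves: 12.5 mo (ok); score: 674 (ok).
Both override conditions satisfied; DTI exception granted.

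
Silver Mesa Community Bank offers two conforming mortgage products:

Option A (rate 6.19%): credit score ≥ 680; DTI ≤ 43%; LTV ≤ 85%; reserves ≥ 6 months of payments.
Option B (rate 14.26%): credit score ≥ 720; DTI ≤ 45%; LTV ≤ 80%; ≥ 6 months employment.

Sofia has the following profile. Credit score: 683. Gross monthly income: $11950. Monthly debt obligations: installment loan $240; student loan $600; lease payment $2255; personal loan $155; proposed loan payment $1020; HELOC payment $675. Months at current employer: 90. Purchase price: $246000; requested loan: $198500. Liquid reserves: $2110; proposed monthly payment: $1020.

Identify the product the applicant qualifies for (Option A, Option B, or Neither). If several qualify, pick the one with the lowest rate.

Neither

Total debts = (240 + 600 + 2,255 + 155 + 1,020 + 675) = 4,945; DTI = 4,945/11,950 = 41.4%.
LTV = 198,500/246,000 = 80.7%.
Reserves = 2,110/1,020 = 2.1 months.
Option A: score 683 ≥ 680; DTI 41.4% ≤ 43%; LTV 80.7% ≤ 85%; reserves 2.1 < 6 mo → does not qualify.
Option B: score 683 < 720; DTI 41.4% ≤ 45%; LTV 80.7% > 80%; employment 90 ≥ 6 mo → does not qualify.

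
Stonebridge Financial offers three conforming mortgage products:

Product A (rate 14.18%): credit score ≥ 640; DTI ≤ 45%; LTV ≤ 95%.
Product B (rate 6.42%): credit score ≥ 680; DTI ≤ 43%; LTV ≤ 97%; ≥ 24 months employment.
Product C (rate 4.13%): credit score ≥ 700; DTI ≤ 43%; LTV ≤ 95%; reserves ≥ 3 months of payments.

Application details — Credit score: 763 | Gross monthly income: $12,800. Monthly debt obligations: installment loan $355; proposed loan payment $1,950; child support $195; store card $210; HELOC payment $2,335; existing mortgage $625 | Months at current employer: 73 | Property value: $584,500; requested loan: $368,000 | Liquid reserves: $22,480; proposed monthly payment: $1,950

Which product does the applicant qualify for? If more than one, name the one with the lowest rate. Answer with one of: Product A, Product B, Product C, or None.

Product A

Total debts = (355 + 1,950 + 195 + 210 + 2,335 + 625) = 5,670; DTI = 5,670/12,800 = 44.3%.
LTV = 368,000/584,500 = 63%.
Reserves = 22,480/1,950 = 11.5 months.
Product A: score 763 ≥ 640; DTI 44.3% ≤ 45%; LTV 63% ≤ 95% → qualifies.
Product B: score 763 ≥ 680; DTI 44.3% > 43%; LTV 63% ≤ 97%; employment 73 ≥ 24 mo → does not qualify.
Product C: score 763 ≥ 700; DTI 44.3% > 43%; LTV 63% ≤ 95%; reserves 11.5 ≥ 3 mo → does not qualify.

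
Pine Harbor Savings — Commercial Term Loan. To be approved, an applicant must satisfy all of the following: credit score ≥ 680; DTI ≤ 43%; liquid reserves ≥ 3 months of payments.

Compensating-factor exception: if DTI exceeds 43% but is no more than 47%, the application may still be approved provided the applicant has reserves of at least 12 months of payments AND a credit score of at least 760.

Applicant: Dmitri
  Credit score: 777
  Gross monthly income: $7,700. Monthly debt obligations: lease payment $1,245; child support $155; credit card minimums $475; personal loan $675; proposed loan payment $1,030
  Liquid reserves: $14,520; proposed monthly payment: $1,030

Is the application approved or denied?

Credit score 777 ≥ 680 (meets base)
Total debts = (1,245 + 155 + 475 + 675 + 1,030) = 3,580. DTI: 3,580 ÷ 7,700 = 46.5%, over the 43% base limit.
Reserves = 14,520/1,030 = 14.1 months ≥ 3
46.5% falls in the override range (43%–47%), so the compensating-factor test applies.
Reserves 14.1 ≥ 12 months; credit score 777 ≥ 760.
Both compensating conditions met → exception applies.

Approved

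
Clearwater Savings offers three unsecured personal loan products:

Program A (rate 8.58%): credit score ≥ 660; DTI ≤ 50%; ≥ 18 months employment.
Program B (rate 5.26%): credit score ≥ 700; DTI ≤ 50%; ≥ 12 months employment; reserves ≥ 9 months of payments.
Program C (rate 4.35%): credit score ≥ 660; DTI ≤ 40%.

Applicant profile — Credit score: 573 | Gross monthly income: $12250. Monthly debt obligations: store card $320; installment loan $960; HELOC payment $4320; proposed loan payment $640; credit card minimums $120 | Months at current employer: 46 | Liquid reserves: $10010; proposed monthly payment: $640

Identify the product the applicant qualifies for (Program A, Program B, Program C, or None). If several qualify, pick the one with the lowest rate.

None

Total debts = (320 + 960 + 4,320 + 640 + 120) = 6,360; DTI = 6,360/12,250 = 51.9%.
Reserves = 10,010/640 = 15.6 months.
Program A: score 573 < 660; DTI 51.9% > 50%; employment 46 ≥ 18 mo → does not qualify.
Program B: score 573 < 700; DTI 51.9% > 50%; employment 46 ≥ 12 mo; reserves 15.6 ≥ 9 mo → does not qualify.
Program C: score 573 < 660; DTI 51.9% > 40% → does not qualify.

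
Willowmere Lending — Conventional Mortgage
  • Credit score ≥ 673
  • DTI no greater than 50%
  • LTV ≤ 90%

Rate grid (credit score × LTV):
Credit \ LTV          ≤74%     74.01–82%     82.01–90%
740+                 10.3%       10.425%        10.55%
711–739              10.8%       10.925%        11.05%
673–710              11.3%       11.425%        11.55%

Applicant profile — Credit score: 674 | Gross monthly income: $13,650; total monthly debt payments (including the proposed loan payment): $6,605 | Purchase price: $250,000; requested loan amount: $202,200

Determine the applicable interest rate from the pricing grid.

11.425%

Credit score 674 ≥ 673; Debt-to-income = 6,605/13,650 = 48.4% — meets 50% limit
LTV = 202,200/250,000 = 80.9% ≤ 90%
Credit 674 → row 673–710; LTV 80.9% → column 74.01–82%. Grid cell → 11.425%.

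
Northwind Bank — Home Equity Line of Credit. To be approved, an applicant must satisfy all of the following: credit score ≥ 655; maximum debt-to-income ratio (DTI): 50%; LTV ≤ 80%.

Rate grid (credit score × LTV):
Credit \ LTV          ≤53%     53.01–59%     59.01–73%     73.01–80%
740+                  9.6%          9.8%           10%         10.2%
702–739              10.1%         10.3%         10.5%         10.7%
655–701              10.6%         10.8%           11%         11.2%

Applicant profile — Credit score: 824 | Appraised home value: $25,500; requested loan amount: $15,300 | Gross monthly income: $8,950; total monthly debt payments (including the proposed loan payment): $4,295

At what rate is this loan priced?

10%

Credit score 824 ≥ 655; DTI = 4,295/8,950 = 48% ≤ 50%
LTV = 15,300/25,500 = 60% ≤ 80%
Score 824 is in the 740+ band; LTV 60% is in the 59.01–73% band → 10%.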